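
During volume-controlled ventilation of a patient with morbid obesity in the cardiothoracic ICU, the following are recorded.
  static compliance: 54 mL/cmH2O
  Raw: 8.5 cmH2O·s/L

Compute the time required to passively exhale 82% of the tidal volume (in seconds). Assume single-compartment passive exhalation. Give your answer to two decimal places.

τ = R × C = 8.5 × 54 mL/cmH2O = 8.5 × 0.054 L/cmH2O = 0.459 s.
Exhaled fraction f = 1 − e^(−t/τ) → t = −τ·ln(1 − f) = −0.459·ln(0.18) = 0.7871 s.

0.79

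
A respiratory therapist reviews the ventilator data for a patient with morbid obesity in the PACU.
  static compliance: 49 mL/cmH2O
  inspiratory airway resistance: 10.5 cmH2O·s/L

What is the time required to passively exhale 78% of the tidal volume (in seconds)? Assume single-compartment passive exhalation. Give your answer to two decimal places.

τ = R × C = 10.5 × 49 mL/cmH2O = 10.5 × 0.049 L/cmH2O = 0.5145 s.
Exhaled fraction f = 1 − e^(−t/τ) → t = −τ·ln(1 − f) = −0.5145·ln(0.22) = 0.779 s.

0.78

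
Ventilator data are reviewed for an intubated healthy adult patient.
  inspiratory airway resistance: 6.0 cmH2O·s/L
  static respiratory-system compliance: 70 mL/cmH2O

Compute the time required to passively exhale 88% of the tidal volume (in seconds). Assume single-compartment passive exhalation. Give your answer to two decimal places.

0.89

τ = R × C = 6.0 × 70 mL/cmH2O = 6.0 × 0.070 L/cmH2O = 0.42 s.
Exhaled fraction f = 1 − e^(−t/τ) → t = −τ·ln(1 − f) = −0.42·ln(0.12) = 0.8905 s.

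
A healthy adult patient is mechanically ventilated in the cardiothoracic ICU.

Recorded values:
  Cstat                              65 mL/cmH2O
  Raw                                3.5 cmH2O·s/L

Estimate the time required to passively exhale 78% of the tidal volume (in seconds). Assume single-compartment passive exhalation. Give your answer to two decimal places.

0.34

τ = R × C = 3.5 × 65 mL/cmH2O = 3.5 × 0.065 L/cmH2O = 0.2275 s.
Exhaled fraction f = 1 − e^(−t/τ) → t = −τ·ln(1 − f) = −0.2275·ln(0.22) = 0.3445 s.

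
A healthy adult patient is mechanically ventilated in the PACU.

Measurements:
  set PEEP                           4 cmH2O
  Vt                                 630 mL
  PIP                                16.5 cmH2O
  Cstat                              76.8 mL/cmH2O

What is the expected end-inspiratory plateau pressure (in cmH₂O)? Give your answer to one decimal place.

Pplat = PEEP + Vt / Cstat = 4 + 630 / 76.8 = 4 + 8.203 = 12.203 cmH2O.

12.2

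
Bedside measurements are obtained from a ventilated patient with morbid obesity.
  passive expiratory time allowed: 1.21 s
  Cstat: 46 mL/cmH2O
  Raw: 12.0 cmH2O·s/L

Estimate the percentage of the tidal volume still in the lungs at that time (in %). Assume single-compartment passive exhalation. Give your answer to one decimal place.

τ = R × C = 12.0 × 46 mL/cmH2O = 12.0 × 0.046 L/cmH2O = 0.552 s.
Passive exhalation: V(t)/V₀ = e^(−t/τ) = e^(−1.21/0.552) = 0.1117.
Fraction remaining = 0.1117 → 11.17%.

11.2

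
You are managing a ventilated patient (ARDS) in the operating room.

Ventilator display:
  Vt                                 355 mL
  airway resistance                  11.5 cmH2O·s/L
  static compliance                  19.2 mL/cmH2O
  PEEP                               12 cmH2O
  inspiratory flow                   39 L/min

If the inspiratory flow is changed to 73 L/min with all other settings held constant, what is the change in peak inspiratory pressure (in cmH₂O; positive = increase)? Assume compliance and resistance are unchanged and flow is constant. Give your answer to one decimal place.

6.5

Flow: 39 L/min ÷ 60 = 0.65 L/s.
New flow: 73 L/min ÷ 60 = 1.2167 L/s.
PIP = Vt/C + R·V̇ + PEEP (constant-flow equation of motion).
Only the resistive term changes: ΔPIP = R × ΔV̇ = 11.5 × (1.2167 − 0.65) = 11.5 × 0.5667 = 6.517 cmH2O.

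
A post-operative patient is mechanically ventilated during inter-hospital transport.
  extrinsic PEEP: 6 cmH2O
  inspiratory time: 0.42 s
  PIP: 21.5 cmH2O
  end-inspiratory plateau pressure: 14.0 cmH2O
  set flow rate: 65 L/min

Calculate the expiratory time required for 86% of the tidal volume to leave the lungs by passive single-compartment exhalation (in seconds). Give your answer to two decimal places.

Flow: 65 L/min ÷ 60 = 1.0833 L/s.
Vt = flow × Ti = 1.0833 L/s × 0.42 s × 1000 mL/L = 454.99 mL.
R = (PIP − Pplat)/V̇ = (21.5 − 14.0) / 1.0833 = 7.5/1.0833 = 6.923 cmH2O·s/L.
C = Vt/(Pplat − PEEP) = 454.99 / (14.0 − 6) = 454.99/8.0 = 56.874 mL/cmH2O.
τ = R × C = 6.923 × 0.05687 L/cmH2O = 0.3937 s.
t = −τ·ln(1 − 0.86) = −0.3937·ln(0.14) = 0.7741 s.

0.77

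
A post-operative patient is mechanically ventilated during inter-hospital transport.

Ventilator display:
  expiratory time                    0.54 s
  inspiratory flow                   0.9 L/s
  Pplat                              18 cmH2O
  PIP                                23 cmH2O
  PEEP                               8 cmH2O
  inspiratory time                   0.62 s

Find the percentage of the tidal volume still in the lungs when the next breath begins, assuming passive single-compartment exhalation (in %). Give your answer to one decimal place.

Vt = flow × Ti = 0.9 L/s × 0.62 s × 1000 mL/L = 558.0 mL.
R = (PIP − Pplat)/V̇ = (23 − 18) / 0.9 = 5.0/0.9 = 5.556 cmH2O·s/L.
C = Vt/(Pplat − PEEP) = 558.0 / (18 − 8) = 558.0/10.0 = 55.8 mL/cmH2O.
τ = R × C = 5.556 × 0.0558 L/cmH2O = 0.31 s.
Fraction remaining at end-expiration = e^(−Te/τ) = e^(−0.54/0.31) = 0.1752 → 17.52%.

17.5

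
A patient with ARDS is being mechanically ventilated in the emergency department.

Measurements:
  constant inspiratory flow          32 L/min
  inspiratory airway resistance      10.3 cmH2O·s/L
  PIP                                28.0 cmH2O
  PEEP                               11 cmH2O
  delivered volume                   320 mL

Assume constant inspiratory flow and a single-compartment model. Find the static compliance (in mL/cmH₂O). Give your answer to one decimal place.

27.8

Flow: 32 L/min ÷ 60 = 0.5333 L/s.
Equation of motion (constant flow): PIP = Vt/C + R·V̇ + PEEP.
Vt/C = PIP − R·V̇ − PEEP = 28.0 − 10.3×0.5333 − 11 = 28.0 − 5.493 − 11 = 11.507 cmH2O.
C = Vt / 11.507 = 320 / 11.507 = 27.809 mL/cmH2O.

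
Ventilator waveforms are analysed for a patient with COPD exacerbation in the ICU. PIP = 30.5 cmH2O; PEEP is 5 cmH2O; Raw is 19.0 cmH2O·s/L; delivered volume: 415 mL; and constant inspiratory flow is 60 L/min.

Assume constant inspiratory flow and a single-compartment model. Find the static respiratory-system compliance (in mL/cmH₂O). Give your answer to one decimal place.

63.8

Flow: 60 L/min ÷ 60 = 1 L/s.
Equation of motion (constant flow): PIP = Vt/C + R·V̇ + PEEP.
Vt/C = PIP − R·V̇ − PEEP = 30.5 − 19.0×1 − 5 = 30.5 − 19.0 − 5 = 6.5 cmH2O.
C = Vt / 6.5 = 415 / 6.5 = 63.846 mL/cmH2O.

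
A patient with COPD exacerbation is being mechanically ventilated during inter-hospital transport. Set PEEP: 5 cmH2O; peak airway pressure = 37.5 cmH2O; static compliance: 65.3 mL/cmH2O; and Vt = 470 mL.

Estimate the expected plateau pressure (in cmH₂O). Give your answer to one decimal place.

Pplat = PEEP + Vt / Cstat = 5 + 470 / 65.3 = 5 + 7.198 = 12.198 cmH2O.

12.2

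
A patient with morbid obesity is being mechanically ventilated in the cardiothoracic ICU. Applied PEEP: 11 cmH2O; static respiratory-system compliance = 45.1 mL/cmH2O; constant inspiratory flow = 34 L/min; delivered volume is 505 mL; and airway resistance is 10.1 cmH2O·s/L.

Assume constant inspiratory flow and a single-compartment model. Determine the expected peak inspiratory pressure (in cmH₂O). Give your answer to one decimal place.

Flow: 34 L/min ÷ 60 = 0.5667 L/s.
Equation of motion (constant flow): PIP = Vt/C + R·V̇ + PEEP.
PIP = 505/45.1 + 10.1×0.5667 + 11 = 11.197 + 5.724 + 11 = 27.921 cmH2O.

27.9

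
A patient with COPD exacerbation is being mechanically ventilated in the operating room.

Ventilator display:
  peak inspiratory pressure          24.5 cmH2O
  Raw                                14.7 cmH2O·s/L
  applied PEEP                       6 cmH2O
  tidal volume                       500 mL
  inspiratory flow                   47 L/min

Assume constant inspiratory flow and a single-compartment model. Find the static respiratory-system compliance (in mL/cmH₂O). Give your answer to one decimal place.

71.6

Flow: 47 L/min ÷ 60 = 0.7833 L/s.
Equation of motion (constant flow): PIP = Vt/C + R·V̇ + PEEP.
Vt/C = PIP − R·V̇ − PEEP = 24.5 − 14.7×0.7833 − 6 = 24.5 − 11.515 − 6 = 6.985 cmH2O.
C = Vt / 6.985 = 500 / 6.985 = 71.582 mL/cmH2O.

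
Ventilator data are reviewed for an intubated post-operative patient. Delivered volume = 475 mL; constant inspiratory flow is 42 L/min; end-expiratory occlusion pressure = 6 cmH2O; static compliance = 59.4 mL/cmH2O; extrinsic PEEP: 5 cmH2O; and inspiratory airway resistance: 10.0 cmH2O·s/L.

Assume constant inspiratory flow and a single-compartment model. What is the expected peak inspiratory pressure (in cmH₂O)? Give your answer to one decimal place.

21.0

Flow: 42 L/min ÷ 60 = 0.7 L/s.
Total PEEP = 6 cmH2O (set 5 + intrinsic 1); this is the baseline alveolar pressure.
Equation of motion (constant flow): PIP = Vt/C + R·V̇ + PEEP.
PIP = 475/59.4 + 10.0×0.7 + 6 = 7.997 + 7.0 + 6 = 20.997 cmH2O.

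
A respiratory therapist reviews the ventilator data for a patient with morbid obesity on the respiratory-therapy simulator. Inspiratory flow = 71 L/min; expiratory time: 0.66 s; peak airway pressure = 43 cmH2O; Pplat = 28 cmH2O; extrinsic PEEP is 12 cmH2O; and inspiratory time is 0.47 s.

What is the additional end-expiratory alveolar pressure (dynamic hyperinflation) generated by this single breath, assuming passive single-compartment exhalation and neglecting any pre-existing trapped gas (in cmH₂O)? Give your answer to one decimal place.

3.6

Flow: 71 L/min ÷ 60 = 1.1833 L/s.
Vt = flow × Ti = 1.1833 L/s × 0.47 s × 1000 mL/L = 556.15 mL.
R = (PIP − Pplat)/V̇ = (43 − 28) / 1.1833 = 15.0/1.1833 = 12.676 cmH2O·s/L.
C = Vt/(Pplat − PEEP) = 556.15 / (28 − 12) = 556.15/16.0 = 34.759 mL/cmH2O.
τ = R × C = 12.676 × 0.03476 L/cmH2O = 0.4406 s.
Fraction remaining = e^(−Te/τ) = e^(−0.66/0.4406) = 0.2236; trapped volume = 556.15 × 0.2236 = 124.36 mL.
Additional alveolar pressure from trapping ≈ V_trapped / C = 124.36 / 34.759 = 3.578 cmH2O.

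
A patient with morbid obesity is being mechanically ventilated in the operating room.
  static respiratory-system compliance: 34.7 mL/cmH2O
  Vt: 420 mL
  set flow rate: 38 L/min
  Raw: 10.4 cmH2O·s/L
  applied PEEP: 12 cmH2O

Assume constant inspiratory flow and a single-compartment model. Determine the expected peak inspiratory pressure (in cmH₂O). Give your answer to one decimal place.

30.7

Flow: 38 L/min ÷ 60 = 0.6333 L/s.
Equation of motion (constant flow): PIP = Vt/C + R·V̇ + PEEP.
PIP = 420/34.7 + 10.4×0.6333 + 12 = 12.104 + 6.586 + 12 = 30.69 cmH2O.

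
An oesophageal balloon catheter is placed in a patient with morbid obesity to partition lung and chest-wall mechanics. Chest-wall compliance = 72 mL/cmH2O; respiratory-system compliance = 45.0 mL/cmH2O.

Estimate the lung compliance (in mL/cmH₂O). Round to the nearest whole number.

1/CL = 1/Crs − 1/Ccw.
1/CL = 1/45.0 − 1/72 = 0.008333.
CL = 120.0 mL/cmH2O.

120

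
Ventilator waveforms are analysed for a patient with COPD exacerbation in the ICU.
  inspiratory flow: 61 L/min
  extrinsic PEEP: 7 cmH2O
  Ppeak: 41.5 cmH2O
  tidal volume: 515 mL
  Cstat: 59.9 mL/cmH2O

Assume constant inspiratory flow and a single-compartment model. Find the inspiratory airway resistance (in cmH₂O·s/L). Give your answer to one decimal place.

Flow: 61 L/min ÷ 60 = 1.0167 L/s.
Equation of motion (constant flow): PIP = Vt/C + R·V̇ + PEEP.
R·V̇ = PIP − Vt/C − PEEP = 41.5 − 515/59.9 − 7 = 41.5 − 8.598 − 7 = 25.902 cmH2O.
R = 25.902 / 1.0167 = 25.477 cmH2O·s/L.

25.5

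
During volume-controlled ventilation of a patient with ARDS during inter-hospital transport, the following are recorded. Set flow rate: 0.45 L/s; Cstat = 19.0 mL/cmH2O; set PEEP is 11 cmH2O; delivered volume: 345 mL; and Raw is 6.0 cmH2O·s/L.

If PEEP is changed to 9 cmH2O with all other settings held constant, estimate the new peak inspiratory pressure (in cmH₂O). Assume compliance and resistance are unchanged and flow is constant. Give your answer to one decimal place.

29.9

PIP = Vt/C + R·V̇ + PEEP (constant-flow equation of motion).
Only the baseline term changes: ΔPIP = ΔPEEP = 9 − 11 = -2.0 cmH2O.
Original PIP = 345/19.0 + 6.0×0.45 + 11 = 31.858 cmH2O; new PIP = 31.858 + (-2.0) = 29.858 cmH2O.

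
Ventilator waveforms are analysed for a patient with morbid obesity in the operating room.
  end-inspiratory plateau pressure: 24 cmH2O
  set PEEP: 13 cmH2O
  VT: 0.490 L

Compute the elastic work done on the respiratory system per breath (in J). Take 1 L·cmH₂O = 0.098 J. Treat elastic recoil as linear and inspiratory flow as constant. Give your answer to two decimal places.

0.26

Elastic work ≈ ½ × (Pplat − PEEP) × Vt = 0.5 × (24 − 13) × 0.490 L = 0.5 × 11.0 × 0.490 = 2.695 L·cmH2O.
× 0.098 J/(L·cmH2O) → 0.2641 J.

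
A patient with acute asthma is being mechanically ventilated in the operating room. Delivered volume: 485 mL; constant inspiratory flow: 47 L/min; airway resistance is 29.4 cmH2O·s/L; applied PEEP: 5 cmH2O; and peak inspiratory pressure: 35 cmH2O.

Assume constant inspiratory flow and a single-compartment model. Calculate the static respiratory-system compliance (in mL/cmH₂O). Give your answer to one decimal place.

69.6

Flow: 47 L/min ÷ 60 = 0.7833 L/s.
Equation of motion (constant flow): PIP = Vt/C + R·V̇ + PEEP.
Vt/C = PIP − R·V̇ − PEEP = 35 − 29.4×0.7833 − 5 = 35 − 23.029 − 5 = 6.971 cmH2O.
C = Vt / 6.971 = 485 / 6.971 = 69.574 mL/cmH2O.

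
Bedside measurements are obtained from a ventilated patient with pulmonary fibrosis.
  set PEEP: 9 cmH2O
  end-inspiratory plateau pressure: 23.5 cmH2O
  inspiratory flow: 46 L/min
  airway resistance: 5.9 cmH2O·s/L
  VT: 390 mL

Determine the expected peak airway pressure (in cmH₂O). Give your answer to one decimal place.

28.0

Flow: 46 L/min ÷ 60 = 0.7667 L/s.
PIP = Pplat + Raw × flow = 23.5 + 5.9 × 0.7667 = 23.5 + 4.524 = 28.024 cmH2O.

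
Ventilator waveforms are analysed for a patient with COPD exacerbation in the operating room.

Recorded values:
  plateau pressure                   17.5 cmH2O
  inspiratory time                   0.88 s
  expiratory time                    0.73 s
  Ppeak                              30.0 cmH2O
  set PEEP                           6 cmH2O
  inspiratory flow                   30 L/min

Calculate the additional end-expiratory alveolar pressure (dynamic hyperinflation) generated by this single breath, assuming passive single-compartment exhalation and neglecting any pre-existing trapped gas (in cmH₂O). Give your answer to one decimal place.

Flow: 30 L/min ÷ 60 = 0.5 L/s.
Vt = flow × Ti = 0.5 L/s × 0.88 s × 1000 mL/L = 440.0 mL.
R = (PIP − Pplat)/V̇ = (30.0 − 17.5) / 0.5 = 12.5/0.5 = 25.0 cmH2O·s/L.
C = Vt/(Pplat − PEEP) = 440.0 / (17.5 − 6) = 440.0/11.5 = 38.261 mL/cmH2O.
τ = R × C = 25.0 × 0.03826 L/cmH2O = 0.9565 s.
Fraction remaining = e^(−Te/τ) = e^(−0.73/0.9565) = 0.4662; trapped volume = 440.0 × 0.4662 = 205.13 mL.
Additional alveolar pressure from trapping ≈ V_trapped / C = 205.13 / 38.261 = 5.361 cmH2O.

5.4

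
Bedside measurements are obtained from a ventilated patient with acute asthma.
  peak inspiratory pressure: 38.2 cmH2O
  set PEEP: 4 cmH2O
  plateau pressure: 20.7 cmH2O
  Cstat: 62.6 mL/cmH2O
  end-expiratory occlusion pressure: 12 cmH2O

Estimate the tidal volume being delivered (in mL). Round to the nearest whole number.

End-expiratory occlusion gives total PEEP = 12 cmH2O (intrinsic PEEP = 12 − 4 = 8). Use total PEEP for the elastic gradient.
Vt = Cstat × (Pplat − PEEPtotal) = 62.6 × (20.7 − 12) = 62.6 × 8.7 = 544.62 mL.

545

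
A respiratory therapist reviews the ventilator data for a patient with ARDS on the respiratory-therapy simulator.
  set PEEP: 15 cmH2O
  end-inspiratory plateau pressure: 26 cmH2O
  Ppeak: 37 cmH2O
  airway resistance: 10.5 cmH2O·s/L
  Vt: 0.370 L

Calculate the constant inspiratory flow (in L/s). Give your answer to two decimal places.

1.05

flow = (PIP − Pplat) / Raw = 11.0 / 10.5 = 1.048 L/s.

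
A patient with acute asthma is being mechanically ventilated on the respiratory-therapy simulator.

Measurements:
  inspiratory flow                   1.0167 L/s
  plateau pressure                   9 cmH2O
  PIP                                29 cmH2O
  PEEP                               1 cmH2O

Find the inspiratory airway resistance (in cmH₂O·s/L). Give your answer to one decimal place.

19.7

Raw = (PIP − Pplat) / flow = (29 − 9) / 1.0167 = 20.0 / 1.0167 = 19.671 cmH2O·s/L.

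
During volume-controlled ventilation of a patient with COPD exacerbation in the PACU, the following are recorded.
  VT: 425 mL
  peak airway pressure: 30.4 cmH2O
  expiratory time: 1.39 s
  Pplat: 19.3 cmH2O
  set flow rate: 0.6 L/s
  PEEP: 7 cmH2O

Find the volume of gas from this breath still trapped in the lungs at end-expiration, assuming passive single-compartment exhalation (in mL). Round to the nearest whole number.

R = (PIP − Pplat)/V̇ = (30.4 − 19.3) / 0.6 = 11.1/0.6 = 18.5 cmH2O·s/L.
C = Vt/(Pplat − PEEP) = 425.0 / (19.3 − 7) = 425.0/12.3 = 34.553 mL/cmH2O.
τ = R × C = 18.5 × 0.03455 L/cmH2O = 0.6392 s.
Fraction remaining = e^(−Te/τ) = e^(−1.39/0.6392) = 0.1137.
Trapped volume = 425.0 × 0.1137 = 48.323 mL.

48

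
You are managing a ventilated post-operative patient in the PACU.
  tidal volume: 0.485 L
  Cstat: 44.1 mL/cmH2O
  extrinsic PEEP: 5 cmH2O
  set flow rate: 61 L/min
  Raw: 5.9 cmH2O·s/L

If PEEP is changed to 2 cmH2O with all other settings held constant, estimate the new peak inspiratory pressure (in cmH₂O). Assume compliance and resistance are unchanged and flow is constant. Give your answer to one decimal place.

19.0

Flow: 61 L/min ÷ 60 = 1.0167 L/s.
PIP = Vt/C + R·V̇ + PEEP (constant-flow equation of motion).
Only the baseline term changes: ΔPIP = ΔPEEP = 2 − 5 = -3.0 cmH2O.
Original PIP = 485/44.1 + 5.9×1.0167 + 5 = 21.996 cmH2O; new PIP = 21.996 + (-3.0) = 18.996 cmH2O.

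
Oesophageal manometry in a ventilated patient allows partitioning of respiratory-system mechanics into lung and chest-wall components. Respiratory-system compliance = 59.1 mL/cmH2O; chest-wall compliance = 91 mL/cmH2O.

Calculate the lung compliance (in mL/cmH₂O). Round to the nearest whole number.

169

1/CL = 1/Crs − 1/Ccw.
1/CL = 1/59.1 − 1/91 = 0.005931.
CL = 168.61 mL/cmH2O.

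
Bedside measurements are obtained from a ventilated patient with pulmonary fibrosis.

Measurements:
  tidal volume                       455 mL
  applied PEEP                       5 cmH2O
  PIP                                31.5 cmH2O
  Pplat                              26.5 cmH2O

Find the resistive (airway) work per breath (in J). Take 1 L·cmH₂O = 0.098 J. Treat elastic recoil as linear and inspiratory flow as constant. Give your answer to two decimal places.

With constant inspiratory flow the resistive pressure is constant at PIP − Pplat = 31.5 − 26.5 = 5.0 cmH2O, so resistive work = 5.0 × 0.455 = 2.275 L·cmH2O.
× 0.098 J/(L·cmH2O) → 0.223 J.

0.22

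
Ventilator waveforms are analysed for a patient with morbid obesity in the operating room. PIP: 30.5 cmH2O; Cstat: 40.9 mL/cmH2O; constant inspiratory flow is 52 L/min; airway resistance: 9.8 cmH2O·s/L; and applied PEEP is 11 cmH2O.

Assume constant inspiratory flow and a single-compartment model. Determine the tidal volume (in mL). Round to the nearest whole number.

450

Flow: 52 L/min ÷ 60 = 0.8667 L/s.
Equation of motion (constant flow): PIP = Vt/C + R·V̇ + PEEP.
Vt/C = PIP − R·V̇ − PEEP = 30.5 − 8.494 − 11 = 11.006 cmH2O.
Vt = C × 11.006 = 40.9 × 11.006 = 450.15 mL.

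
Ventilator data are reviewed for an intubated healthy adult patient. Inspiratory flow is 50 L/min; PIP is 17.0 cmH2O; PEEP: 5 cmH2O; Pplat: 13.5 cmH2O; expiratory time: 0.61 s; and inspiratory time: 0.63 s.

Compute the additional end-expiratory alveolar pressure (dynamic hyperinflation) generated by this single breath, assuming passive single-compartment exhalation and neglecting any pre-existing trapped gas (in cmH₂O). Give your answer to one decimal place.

0.8

Flow: 50 L/min ÷ 60 = 0.8333 L/s.
Vt = flow × Ti = 0.8333 L/s × 0.63 s × 1000 mL/L = 524.98 mL.
R = (PIP − Pplat)/V̇ = (17.0 − 13.5) / 0.8333 = 3.5/0.8333 = 4.2 cmH2O·s/L.
C = Vt/(Pplat − PEEP) = 524.98 / (13.5 − 5) = 524.98/8.5 = 61.762 mL/cmH2O.
τ = R × C = 4.2 × 0.06176 L/cmH2O = 0.2594 s.
Fraction remaining = e^(−Te/τ) = e^(−0.61/0.2594) = 0.09522; trapped volume = 524.98 × 0.09522 = 49.989 mL.
Additional alveolar pressure from trapping ≈ V_trapped / C = 49.989 / 61.762 = 0.8094 cmH2O.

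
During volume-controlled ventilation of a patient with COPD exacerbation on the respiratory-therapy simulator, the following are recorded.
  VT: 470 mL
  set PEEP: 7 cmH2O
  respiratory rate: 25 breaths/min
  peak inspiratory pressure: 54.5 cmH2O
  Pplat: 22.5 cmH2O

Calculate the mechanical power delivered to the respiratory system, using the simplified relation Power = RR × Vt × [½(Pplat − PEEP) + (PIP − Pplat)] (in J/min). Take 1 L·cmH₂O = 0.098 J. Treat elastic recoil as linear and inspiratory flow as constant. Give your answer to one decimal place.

45.8

Per-breath work = Vt × [½(Pplat−PEEP) + (PIP−Pplat)] = 0.470 × [0.5×15.5 + 32.0] = 0.470 × 39.75 = 18.683 L·cmH2O.
Power = 25 × 18.683 = 467.08 L·cmH2O/min.
× 0.098 J/(L·cmH2O) → 45.774 J/min.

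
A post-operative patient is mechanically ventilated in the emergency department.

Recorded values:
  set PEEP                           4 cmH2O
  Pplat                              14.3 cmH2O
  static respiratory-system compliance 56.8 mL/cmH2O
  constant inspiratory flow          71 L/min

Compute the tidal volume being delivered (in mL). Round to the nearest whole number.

Vt = Cstat × (Pplat − PEEP) = 56.8 × (14.3 − 4) = 56.8 × 10.3 = 585.04 mL.

585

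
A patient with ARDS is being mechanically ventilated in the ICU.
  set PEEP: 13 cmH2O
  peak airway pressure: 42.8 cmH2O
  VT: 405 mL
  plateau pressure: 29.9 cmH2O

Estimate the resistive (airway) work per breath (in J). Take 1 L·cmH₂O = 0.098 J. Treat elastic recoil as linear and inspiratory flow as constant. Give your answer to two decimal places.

0.51

With constant inspiratory flow the resistive pressure is constant at PIP − Pplat = 42.8 − 29.9 = 12.9 cmH2O, so resistive work = 12.9 × 0.405 = 5.225 L·cmH2O.
× 0.098 J/(L·cmH2O) → 0.5121 J.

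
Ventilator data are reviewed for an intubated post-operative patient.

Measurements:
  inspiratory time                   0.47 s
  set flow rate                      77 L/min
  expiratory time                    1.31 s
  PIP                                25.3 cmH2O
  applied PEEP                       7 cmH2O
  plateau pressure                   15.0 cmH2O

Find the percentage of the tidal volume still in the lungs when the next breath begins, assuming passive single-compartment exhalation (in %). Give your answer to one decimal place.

11.5

Flow: 77 L/min ÷ 60 = 1.2833 L/s.
Vt = flow × Ti = 1.2833 L/s × 0.47 s × 1000 mL/L = 603.15 mL.
R = (PIP − Pplat)/V̇ = (25.3 − 15.0) / 1.2833 = 10.3/1.2833 = 8.026 cmH2O·s/L.
C = Vt/(Pplat − PEEP) = 603.15 / (15.0 − 7) = 603.15/8.0 = 75.394 mL/cmH2O.
τ = R × C = 8.026 × 0.07539 L/cmH2O = 0.6051 s.
Fraction remaining at end-expiration = e^(−Te/τ) = e^(−1.31/0.6051) = 0.1148 → 11.48%.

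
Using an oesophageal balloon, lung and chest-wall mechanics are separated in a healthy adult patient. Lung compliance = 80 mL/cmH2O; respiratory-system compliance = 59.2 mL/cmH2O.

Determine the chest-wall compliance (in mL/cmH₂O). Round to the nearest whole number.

228

1/Ccw = 1/Crs − 1/CL.
1/Ccw = 1/59.2 − 1/80 = 0.004392.
Ccw = 227.69 mL/cmH2O.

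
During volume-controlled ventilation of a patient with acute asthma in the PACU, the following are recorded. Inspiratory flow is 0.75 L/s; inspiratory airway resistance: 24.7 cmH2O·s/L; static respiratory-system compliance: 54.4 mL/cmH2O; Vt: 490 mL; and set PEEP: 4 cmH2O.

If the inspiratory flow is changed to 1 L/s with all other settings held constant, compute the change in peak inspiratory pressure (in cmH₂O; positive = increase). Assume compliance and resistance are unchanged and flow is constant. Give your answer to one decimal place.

PIP = Vt/C + R·V̇ + PEEP (constant-flow equation of motion).
Only the resistive term changes: ΔPIP = R × ΔV̇ = 24.7 × (1 − 0.75) = 24.7 × 0.25 = 6.175 cmH2O.

6.2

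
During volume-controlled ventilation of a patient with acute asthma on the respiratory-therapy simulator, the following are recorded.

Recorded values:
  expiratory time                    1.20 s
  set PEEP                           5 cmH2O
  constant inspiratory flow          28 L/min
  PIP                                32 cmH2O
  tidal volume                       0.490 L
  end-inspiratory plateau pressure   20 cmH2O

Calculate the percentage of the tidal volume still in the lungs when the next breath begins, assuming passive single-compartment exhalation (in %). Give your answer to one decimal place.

Flow: 28 L/min ÷ 60 = 0.4667 L/s.
R = (PIP − Pplat)/V̇ = (32 − 20) / 0.4667 = 12.0/0.4667 = 25.712 cmH2O·s/L.
C = Vt/(Pplat − PEEP) = 490.0 / (20 − 5) = 490.0/15.0 = 32.667 mL/cmH2O.
τ = R × C = 25.712 × 0.03267 L/cmH2O = 0.84 s.
Fraction remaining at end-expiration = e^(−Te/τ) = e^(−1.20/0.84) = 0.2397 → 23.97%.

24.0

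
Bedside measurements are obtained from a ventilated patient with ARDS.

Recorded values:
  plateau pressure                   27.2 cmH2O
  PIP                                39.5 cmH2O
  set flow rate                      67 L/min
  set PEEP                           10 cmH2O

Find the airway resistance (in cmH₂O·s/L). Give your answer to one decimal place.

11.0

Flow: 67 L/min ÷ 60 = 1.1167 L/s.
Raw = (PIP − Pplat) / flow = (39.5 − 27.2) / 1.1167 = 12.3 / 1.1167 = 11.015 cmH2O·s/L.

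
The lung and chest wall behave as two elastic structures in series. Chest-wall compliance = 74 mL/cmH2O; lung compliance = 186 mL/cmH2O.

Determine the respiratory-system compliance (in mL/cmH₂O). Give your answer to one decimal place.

52.9

Lung and chest wall are elastances in series: 1/Crs = 1/CL + 1/Ccw.
1/Crs = 1/186 + 1/74 = 0.01889.
Crs = 52.938 mL/cmH2O.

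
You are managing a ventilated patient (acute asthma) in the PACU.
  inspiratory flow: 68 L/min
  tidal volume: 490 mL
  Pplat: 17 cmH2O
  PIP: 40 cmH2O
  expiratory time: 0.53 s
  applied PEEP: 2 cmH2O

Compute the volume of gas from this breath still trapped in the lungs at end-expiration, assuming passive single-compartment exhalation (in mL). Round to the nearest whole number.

220

Flow: 68 L/min ÷ 60 = 1.1333 L/s.
R = (PIP − Pplat)/V̇ = (40 − 17) / 1.1333 = 23.0/1.1333 = 20.295 cmH2O·s/L.
C = Vt/(Pplat − PEEP) = 490.0 / (17 − 2) = 490.0/15.0 = 32.667 mL/cmH2O.
τ = R × C = 20.295 × 0.03267 L/cmH2O = 0.663 s.
Fraction remaining = e^(−Te/τ) = e^(−0.53/0.663) = 0.4496.
Trapped volume = 490.0 × 0.4496 = 220.3 mL.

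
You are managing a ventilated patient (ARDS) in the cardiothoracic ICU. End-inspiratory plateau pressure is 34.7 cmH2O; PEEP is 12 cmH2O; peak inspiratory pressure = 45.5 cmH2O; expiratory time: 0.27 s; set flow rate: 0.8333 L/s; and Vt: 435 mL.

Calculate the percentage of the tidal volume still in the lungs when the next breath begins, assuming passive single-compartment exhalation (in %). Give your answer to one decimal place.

33.7

R = (PIP − Pplat)/V̇ = (45.5 − 34.7) / 0.8333 = 10.8/0.8333 = 12.961 cmH2O·s/L.
C = Vt/(Pplat − PEEP) = 435.0 / (34.7 − 12) = 435.0/22.7 = 19.163 mL/cmH2O.
τ = R × C = 12.961 × 0.01916 L/cmH2O = 0.2483 s.
Fraction remaining at end-expiration = e^(−Te/τ) = e^(−0.27/0.2483) = 0.3371 → 33.71%.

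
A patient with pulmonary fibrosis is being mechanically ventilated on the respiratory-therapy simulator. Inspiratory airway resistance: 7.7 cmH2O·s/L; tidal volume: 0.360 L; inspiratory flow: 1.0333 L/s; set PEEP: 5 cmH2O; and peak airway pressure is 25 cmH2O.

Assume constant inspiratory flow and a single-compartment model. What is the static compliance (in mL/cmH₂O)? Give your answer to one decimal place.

Equation of motion (constant flow): PIP = Vt/C + R·V̇ + PEEP.
Vt/C = PIP − R·V̇ − PEEP = 25 − 7.7×1.0333 − 5 = 25 − 7.956 − 5 = 12.044 cmH2O.
C = Vt / 12.044 = 360 / 12.044 = 29.89 mL/cmH2O.

29.9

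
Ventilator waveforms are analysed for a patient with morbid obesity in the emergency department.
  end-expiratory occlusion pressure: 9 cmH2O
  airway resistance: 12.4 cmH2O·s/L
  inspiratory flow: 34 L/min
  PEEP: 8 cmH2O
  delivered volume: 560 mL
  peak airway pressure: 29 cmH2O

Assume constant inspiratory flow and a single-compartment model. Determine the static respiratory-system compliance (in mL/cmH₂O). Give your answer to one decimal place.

Flow: 34 L/min ÷ 60 = 0.5667 L/s.
Total PEEP = 9 cmH2O (set 8 + intrinsic 1); this is the baseline alveolar pressure.
Equation of motion (constant flow): PIP = Vt/C + R·V̇ + PEEP.
Vt/C = PIP − R·V̇ − PEEP = 29 − 12.4×0.5667 − 9 = 29 − 7.027 − 9 = 12.973 cmH2O.
C = Vt / 12.973 = 560 / 12.973 = 43.167 mL/cmH2O.

43.2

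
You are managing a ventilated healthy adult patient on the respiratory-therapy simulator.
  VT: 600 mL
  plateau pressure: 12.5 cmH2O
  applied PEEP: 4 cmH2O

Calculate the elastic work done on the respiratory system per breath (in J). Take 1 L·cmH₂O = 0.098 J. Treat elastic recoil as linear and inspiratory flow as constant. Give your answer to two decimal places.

0.25

Elastic work ≈ ½ × (Pplat − PEEP) × Vt = 0.5 × (12.5 − 4) × 0.600 L = 0.5 × 8.5 × 0.600 = 2.55 L·cmH2O.
× 0.098 J/(L·cmH2O) → 0.2499 J.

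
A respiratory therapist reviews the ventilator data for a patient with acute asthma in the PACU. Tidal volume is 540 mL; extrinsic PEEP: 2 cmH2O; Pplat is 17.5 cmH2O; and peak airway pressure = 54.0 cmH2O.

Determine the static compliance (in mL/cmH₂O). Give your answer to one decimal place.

Cstat = Vt / (Pplat − PEEP) = 540 / (17.5 − 2) = 540 / 15.5 = 34.839 mL/cmH2O.

34.8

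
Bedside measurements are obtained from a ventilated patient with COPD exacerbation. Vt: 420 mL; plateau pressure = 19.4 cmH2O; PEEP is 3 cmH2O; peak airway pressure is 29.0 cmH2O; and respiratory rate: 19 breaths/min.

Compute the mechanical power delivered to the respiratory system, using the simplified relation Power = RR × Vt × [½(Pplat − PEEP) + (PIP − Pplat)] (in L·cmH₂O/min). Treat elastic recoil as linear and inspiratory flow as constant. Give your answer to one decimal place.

142.0

Per-breath work = Vt × [½(Pplat−PEEP) + (PIP−Pplat)] = 0.420 × [0.5×16.4 + 9.6] = 0.420 × 17.8 = 7.476 L·cmH2O.
Power = 19 × 7.476 = 142.04 L·cmH2O/min.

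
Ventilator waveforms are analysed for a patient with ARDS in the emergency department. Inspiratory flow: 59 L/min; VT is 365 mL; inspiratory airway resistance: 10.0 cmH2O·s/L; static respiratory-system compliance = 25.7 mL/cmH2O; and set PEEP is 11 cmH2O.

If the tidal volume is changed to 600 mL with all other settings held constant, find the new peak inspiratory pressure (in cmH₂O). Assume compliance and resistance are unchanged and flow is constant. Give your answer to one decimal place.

Flow: 59 L/min ÷ 60 = 0.9833 L/s.
PIP = Vt/C + R·V̇ + PEEP (constant-flow equation of motion).
Only the elastic term changes: ΔPIP = ΔVt / C = (600 − 365) / 25.7 = 9.144 cmH2O.
Original PIP = 365/25.7 + 10.0×0.9833 + 11 = 35.035 cmH2O; new PIP = 35.035 + (9.144) = 44.179 cmH2O.

44.2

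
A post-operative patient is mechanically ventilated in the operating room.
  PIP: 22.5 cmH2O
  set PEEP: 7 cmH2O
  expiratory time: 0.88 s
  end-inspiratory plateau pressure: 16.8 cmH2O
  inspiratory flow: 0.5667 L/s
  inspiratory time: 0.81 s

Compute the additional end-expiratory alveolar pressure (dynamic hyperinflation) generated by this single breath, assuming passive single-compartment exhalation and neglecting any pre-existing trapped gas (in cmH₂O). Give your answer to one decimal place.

1.5

Vt = flow × Ti = 0.5667 L/s × 0.81 s × 1000 mL/L = 459.03 mL.
R = (PIP − Pplat)/V̇ = (22.5 − 16.8) / 0.5667 = 5.7/0.5667 = 10.058 cmH2O·s/L.
C = Vt/(Pplat − PEEP) = 459.03 / (16.8 − 7) = 459.03/9.8 = 46.84 mL/cmH2O.
τ = R × C = 10.058 × 0.04684 L/cmH2O = 0.4711 s.
Fraction remaining = e^(−Te/τ) = e^(−0.88/0.4711) = 0.1544; trapped volume = 459.03 × 0.1544 = 70.874 mL.
Additional alveolar pressure from trapping ≈ V_trapped / C = 70.874 / 46.84 = 1.513 cmH2O.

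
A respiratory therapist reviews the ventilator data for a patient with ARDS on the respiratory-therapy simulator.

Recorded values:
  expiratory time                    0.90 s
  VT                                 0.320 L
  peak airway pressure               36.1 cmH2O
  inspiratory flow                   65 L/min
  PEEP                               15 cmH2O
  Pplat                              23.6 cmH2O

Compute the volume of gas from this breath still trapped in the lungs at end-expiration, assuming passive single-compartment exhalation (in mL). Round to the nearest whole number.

Flow: 65 L/min ÷ 60 = 1.0833 L/s.
R = (PIP − Pplat)/V̇ = (36.1 − 23.6) / 1.0833 = 12.5/1.0833 = 11.539 cmH2O·s/L.
C = Vt/(Pplat − PEEP) = 320.0 / (23.6 − 15) = 320.0/8.6 = 37.209 mL/cmH2O.
τ = R × C = 11.539 × 0.03721 L/cmH2O = 0.4294 s.
Fraction remaining = e^(−Te/τ) = e^(−0.90/0.4294) = 0.123.
Trapped volume = 320.0 × 0.123 = 39.36 mL.

39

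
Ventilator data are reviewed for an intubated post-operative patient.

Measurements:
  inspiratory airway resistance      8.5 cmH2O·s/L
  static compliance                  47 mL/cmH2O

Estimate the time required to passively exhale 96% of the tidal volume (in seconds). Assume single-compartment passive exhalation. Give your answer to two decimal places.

1.29

τ = R × C = 8.5 × 47 mL/cmH2O = 8.5 × 0.047 L/cmH2O = 0.3995 s.
Exhaled fraction f = 1 − e^(−t/τ) → t = −τ·ln(1 − f) = −0.3995·ln(0.04) = 1.286 s.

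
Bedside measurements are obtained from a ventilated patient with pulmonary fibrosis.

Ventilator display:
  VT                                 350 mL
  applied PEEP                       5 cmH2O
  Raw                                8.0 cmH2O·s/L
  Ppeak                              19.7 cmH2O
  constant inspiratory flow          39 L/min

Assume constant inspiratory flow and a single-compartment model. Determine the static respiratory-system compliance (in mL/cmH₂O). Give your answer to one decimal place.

Flow: 39 L/min ÷ 60 = 0.65 L/s.
Equation of motion (constant flow): PIP = Vt/C + R·V̇ + PEEP.
Vt/C = PIP − R·V̇ − PEEP = 19.7 − 8.0×0.65 − 5 = 19.7 − 5.2 − 5 = 9.5 cmH2O.
C = Vt / 9.5 = 350 / 9.5 = 36.842 mL/cmH2O.

36.8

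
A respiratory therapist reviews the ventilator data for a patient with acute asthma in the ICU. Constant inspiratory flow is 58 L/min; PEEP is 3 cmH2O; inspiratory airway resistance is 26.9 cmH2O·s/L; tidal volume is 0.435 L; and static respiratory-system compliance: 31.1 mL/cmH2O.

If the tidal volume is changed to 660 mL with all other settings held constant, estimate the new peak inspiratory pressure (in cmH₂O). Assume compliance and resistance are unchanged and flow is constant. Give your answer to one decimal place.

Flow: 58 L/min ÷ 60 = 0.9667 L/s.
PIP = Vt/C + R·V̇ + PEEP (constant-flow equation of motion).
Only the elastic term changes: ΔPIP = ΔVt / C = (660 − 435) / 31.1 = 7.235 cmH2O.
Original PIP = 435/31.1 + 26.9×0.9667 + 3 = 42.991 cmH2O; new PIP = 42.991 + (7.235) = 50.226 cmH2O.

50.2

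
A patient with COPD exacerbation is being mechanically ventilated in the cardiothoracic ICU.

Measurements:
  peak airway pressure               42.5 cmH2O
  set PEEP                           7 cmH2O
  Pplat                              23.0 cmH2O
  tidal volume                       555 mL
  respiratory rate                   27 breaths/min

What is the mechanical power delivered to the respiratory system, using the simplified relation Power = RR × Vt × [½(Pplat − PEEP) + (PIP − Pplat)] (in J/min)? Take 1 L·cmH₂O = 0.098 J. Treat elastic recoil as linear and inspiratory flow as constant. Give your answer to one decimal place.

40.4

Per-breath work = Vt × [½(Pplat−PEEP) + (PIP−Pplat)] = 0.555 × [0.5×16.0 + 19.5] = 0.555 × 27.5 = 15.263 L·cmH2O.
Power = 27 × 15.263 = 412.1 L·cmH2O/min.
× 0.098 J/(L·cmH2O) → 40.386 J/min.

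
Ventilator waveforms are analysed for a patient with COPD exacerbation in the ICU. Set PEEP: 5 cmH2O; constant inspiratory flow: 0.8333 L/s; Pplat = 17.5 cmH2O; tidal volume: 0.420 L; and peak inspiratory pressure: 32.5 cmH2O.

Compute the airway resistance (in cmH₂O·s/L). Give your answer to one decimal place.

18.0

Raw = (PIP − Pplat) / flow = (32.5 − 17.5) / 0.8333 = 15.0 / 0.8333 = 18.001 cmH2O·s/L.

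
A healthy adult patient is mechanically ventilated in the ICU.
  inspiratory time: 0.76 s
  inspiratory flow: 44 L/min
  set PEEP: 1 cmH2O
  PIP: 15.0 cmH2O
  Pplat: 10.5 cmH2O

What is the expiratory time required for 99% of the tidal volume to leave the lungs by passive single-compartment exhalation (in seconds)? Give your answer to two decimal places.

1.66

Flow: 44 L/min ÷ 60 = 0.7333 L/s.
Vt = flow × Ti = 0.7333 L/s × 0.76 s × 1000 mL/L = 557.31 mL.
R = (PIP − Pplat)/V̇ = (15.0 − 10.5) / 0.7333 = 4.5/0.7333 = 6.137 cmH2O·s/L.
C = Vt/(Pplat − PEEP) = 557.31 / (10.5 − 1) = 557.31/9.5 = 58.664 mL/cmH2O.
τ = R × C = 6.137 × 0.05866 L/cmH2O = 0.36 s.
t = −τ·ln(1 − 0.99) = −0.36·ln(0.01) = 1.658 s.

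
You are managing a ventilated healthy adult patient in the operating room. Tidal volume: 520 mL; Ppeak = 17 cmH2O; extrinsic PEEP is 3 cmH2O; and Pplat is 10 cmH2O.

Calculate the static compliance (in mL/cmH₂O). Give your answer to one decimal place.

Cstat = Vt / (Pplat − PEEP) = 520 / (10 − 3) = 520 / 7.0 = 74.286 mL/cmH2O.

74.3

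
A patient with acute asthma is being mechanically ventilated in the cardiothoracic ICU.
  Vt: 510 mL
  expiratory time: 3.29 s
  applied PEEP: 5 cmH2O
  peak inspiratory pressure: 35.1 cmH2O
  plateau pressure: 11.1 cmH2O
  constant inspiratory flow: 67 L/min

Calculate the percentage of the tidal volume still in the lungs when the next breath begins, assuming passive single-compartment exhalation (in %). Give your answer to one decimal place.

Flow: 67 L/min ÷ 60 = 1.1167 L/s.
R = (PIP − Pplat)/V̇ = (35.1 − 11.1) / 1.1167 = 24.0/1.1167 = 21.492 cmH2O·s/L.
C = Vt/(Pplat − PEEP) = 510.0 / (11.1 − 5) = 510.0/6.1 = 83.607 mL/cmH2O.
τ = R × C = 21.492 × 0.08361 L/cmH2O = 1.797 s.
Fraction remaining at end-expiration = e^(−Te/τ) = e^(−3.29/1.797) = 0.1603 → 16.03%.

16.0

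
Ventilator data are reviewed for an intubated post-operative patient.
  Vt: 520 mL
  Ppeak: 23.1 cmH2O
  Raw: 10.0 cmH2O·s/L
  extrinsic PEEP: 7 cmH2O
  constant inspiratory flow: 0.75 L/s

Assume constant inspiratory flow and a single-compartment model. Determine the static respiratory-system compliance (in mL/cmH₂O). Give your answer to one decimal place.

60.5

Equation of motion (constant flow): PIP = Vt/C + R·V̇ + PEEP.
Vt/C = PIP − R·V̇ − PEEP = 23.1 − 10.0×0.75 − 7 = 23.1 − 7.5 − 7 = 8.6 cmH2O.
C = Vt / 8.6 = 520 / 8.6 = 60.465 mL/cmH2O.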